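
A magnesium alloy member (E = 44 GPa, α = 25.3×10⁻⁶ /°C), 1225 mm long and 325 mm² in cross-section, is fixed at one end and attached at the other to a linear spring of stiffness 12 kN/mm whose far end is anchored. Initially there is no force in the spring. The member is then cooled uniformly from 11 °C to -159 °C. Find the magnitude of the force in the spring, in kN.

If the spring were absent the member would shorten by αΔT L = 25.3×10⁻⁶ × 170 × 1225 = 5.269 mm.
With a force P in the spring, the elastic change of the member is PL/(AE) and that of the spring is P/k; compatibility requires their sum to equal δ_free.
P [ L/(AE) + 1/k ] = δ_free → P [ 1225/(325×44×10³) + 1/(12×10³) ] = 5.269.
P = 5.269 / 0.000169 = 31180 N.

P ≈ 31.2 kN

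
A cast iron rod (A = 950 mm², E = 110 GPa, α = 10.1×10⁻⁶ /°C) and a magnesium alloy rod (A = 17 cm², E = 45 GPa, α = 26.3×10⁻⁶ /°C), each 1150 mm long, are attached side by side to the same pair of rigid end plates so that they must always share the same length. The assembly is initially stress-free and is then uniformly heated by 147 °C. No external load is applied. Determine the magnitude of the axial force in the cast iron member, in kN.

P ≈ 105 kN (tensile in the cast iron)

Both members must finish at the same length. With the larger α, the magnesium alloy tends to over-expand; the plates restrain it, putting the magnesium alloy in compression and the cast iron in tension. With no external load the two internal forces are equal and opposite, magnitude P.
Setting the final lengths equal and cancelling L: (α₁ − α₂)ΔT = P/(A₁E₁) + P/(A₂E₂).
|α₁ − α₂|·ΔT = 16.2×10⁻⁶ × 147 = 0.002381.
1/(A₁E₁) + 1/(A₂E₂) = 1/(950×110×10³) + 1/(1700×45×10³) = 2.264×10⁻⁸ N⁻¹.
So P = 0.002381 / 2.264×10⁻⁸ = 105.2 kN.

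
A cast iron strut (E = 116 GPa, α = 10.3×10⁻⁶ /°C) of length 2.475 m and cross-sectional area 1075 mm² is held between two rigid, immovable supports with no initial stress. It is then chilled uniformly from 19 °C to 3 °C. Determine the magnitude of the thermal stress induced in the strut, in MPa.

σ ≈ 19.1 MPa (tensile)

With length fixed, the mechanical strain must cancel the thermal strain αΔT = 10.3×10⁻⁶ × 16 = 164.8×10⁻⁶.
Hence σ = E·αΔT = 116×10³ × 164.8×10⁻⁶ = 19.12 MPa, tensile.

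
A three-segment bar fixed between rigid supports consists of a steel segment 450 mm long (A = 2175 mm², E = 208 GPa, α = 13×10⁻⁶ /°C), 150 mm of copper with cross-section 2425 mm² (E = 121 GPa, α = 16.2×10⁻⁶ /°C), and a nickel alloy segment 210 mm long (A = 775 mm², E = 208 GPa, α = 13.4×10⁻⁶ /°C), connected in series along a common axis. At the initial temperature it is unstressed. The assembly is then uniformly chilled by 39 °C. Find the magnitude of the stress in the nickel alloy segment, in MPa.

σ ≈ 199 MPa (tensile)

Free thermal contraction of the whole bar: Σ αᵢΔT Lᵢ = 13×10⁻⁶×39×450 + 16.2×10⁻⁶×39×150 + 13.4×10⁻⁶×39×210 = 0.4327 mm.
The rigid supports impose zero overall length change; the single axial force P common to all segments must satisfy P Σ Lᵢ/(AᵢEᵢ) = δ_free.
Σ Lᵢ/(AᵢEᵢ) = 450/(2175×208×10³) + 150/(2425×121×10³) + 210/(775×208×10³) = 2.809×10⁻⁶ mm/N.
P = 0.4327 / 2.809×10⁻⁶ = 154000 N = 154 kN, tensile.
σ_{nickel alloy} = P / A = 154000 / 775 = 198.8 MPa.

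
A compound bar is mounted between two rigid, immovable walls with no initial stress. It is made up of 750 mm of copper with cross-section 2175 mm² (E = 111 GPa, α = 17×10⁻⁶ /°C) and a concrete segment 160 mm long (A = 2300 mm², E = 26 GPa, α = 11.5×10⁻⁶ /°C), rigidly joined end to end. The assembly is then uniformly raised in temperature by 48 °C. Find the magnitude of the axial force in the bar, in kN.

P ≈ 121 kN (compressive)

With the walls removed the bar would change length by δ_free = Σ αᵢΔT Lᵢ = 17×10⁻⁶×48×750 + 11.5×10⁻⁶×48×160 = 0.7003 mm.
Since the ends are fixed, an axial force P builds up, equal in every segment, with P · Σ Lᵢ/(AᵢEᵢ) = δ_free.
The series flexibility is Σ Lᵢ/(AᵢEᵢ) = 750/(2175×111×10³) + 160/(2300×26×10³) = 5.782×10⁻⁶ mm/N.
P = 0.7003 / 5.782×10⁻⁶ = 121100 N = 121.1 kN, compressive.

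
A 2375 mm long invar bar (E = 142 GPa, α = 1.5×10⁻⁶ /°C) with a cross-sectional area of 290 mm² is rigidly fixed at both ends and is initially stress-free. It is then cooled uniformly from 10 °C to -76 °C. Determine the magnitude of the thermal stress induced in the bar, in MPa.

Because both ends are immovable the net strain is zero, and the suppressed thermal strain is αΔT = 1.5×10⁻⁶ × 86 = 129×10⁻⁶.
σ = EαΔT = 142×10³ × 1.5×10⁻⁶ × 86 = 18.32 MPa (tensile; the bar is trying to contract).

σ ≈ 18.3 MPa (tensile)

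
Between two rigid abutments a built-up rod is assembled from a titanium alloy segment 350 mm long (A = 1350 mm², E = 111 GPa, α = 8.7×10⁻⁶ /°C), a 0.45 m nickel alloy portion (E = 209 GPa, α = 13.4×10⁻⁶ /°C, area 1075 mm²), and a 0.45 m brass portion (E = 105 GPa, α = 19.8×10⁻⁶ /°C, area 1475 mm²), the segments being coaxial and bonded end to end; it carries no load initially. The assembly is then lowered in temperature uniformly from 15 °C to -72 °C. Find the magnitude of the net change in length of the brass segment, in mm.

With the walls removed the bar would change length by δ_free = Σ αᵢΔT Lᵢ = 8.7×10⁻⁶×87×350 + 13.4×10⁻⁶×87×450 + 19.8×10⁻⁶×87×450 = 1.565 mm.
The walls prevent any net length change, so an axial force P (same in every segment) develops. Compatibility: P · Σ Lᵢ/(AᵢEᵢ) = δ_free.
Σ Lᵢ/(AᵢEᵢ) = 350/(1350×111×10³) + 450/(1075×209×10³) + 450/(1475×105×10³) = 7.244×10⁻⁶ mm/N.
Hence P = δ_free / Σ(L/AE) = 1.565/7.244×10⁻⁶ = 216 kN (tensile).
For the brass segment, free thermal change = 19.8×10⁻⁶×87×450 = 0.7752 mm and elastic change from P = 216000×450/(1475×105×10³) = 0.6276 mm; these oppose, so the net change is 0.148 mm (segment shortens).

|ΔL| ≈ 0.148 mm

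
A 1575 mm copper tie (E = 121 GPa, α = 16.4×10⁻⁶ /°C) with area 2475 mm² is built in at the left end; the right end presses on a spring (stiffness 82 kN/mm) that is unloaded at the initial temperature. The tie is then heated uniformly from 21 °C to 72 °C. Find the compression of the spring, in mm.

The unrestrained thermal change is αΔT L = 16.4×10⁻⁶ × 51 × 1575 = 1.317 mm.
Let P be the compressive force at the spring. The tie shortens elastically by PL/(AE) and the spring compresses by P/k; together these equal δ_free.
P [ L/(AE) + 1/k ] = δ_free → P [ 1575/(2475×121×10³) + 1/(82×10³) ] = 1.317.
P = 1.317 / 1.745×10⁻⁵ = 75470 N.
Spring compression = P/k = 75470/(82×10³) = 0.9204 mm.

δ ≈ 0.92 mm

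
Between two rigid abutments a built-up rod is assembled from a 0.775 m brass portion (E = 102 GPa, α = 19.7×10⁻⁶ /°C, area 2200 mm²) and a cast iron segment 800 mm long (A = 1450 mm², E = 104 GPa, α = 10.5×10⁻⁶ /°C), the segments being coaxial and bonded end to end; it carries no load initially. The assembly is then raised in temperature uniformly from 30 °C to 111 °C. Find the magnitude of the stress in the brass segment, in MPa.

σ ≈ 99.5 MPa (compressive)

Free thermal expansion of the whole bar: Σ αᵢΔT Lᵢ = 19.7×10⁻⁶×81×775 + 10.5×10⁻⁶×81×800 = 1.917 mm.
The rigid supports impose zero overall length change; the single axial force P common to all segments must satisfy P Σ Lᵢ/(AᵢEᵢ) = δ_free.
The series flexibility is Σ Lᵢ/(AᵢEᵢ) = 775/(2200×102×10³) + 800/(1450×104×10³) = 8.759×10⁻⁶ mm/N.
P = 1.917 / 8.759×10⁻⁶ = 218900 N = 218.9 kN, compressive.
σ_{brass} = P / A = 218900 / 2200 = 99.49 MPa.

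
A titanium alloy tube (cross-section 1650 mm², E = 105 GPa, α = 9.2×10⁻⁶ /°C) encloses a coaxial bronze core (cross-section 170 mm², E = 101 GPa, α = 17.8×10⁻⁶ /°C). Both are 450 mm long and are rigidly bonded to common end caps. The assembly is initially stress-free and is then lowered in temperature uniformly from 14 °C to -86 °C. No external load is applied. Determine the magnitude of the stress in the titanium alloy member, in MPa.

Both members must finish at the same length. With the larger α, the bronze tends to over-contract; the plates restrain it, putting the bronze in tension and the titanium alloy in compression. With no external load the two internal forces are equal and opposite, magnitude P.
Compatibility of the two members (thermal + elastic change equal): (α₁ − α₂)ΔT = P·[1/(A₁E₁) + 1/(A₂E₂)].
|α₁ − α₂|·ΔT = 8.6×10⁻⁶ × 100 = 0.00086.
1/(A₁E₁) + 1/(A₂E₂) = 1/(1650×105×10³) + 1/(170×101×10³) = 6.401×10⁻⁸ N⁻¹.
So P = 0.00086 / 6.401×10⁻⁸ = 13.43 kN.
σ_{titanium alloy} = P/A₁ = 13430/1650 = 8.142 MPa, compressive.

σ ≈ 8.14 MPa (compressive)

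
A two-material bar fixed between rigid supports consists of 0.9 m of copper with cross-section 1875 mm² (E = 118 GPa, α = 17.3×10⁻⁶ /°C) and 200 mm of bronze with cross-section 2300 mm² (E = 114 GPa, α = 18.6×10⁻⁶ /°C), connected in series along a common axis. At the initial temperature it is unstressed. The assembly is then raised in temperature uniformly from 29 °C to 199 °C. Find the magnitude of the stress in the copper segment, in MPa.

Free thermal expansion of the whole bar: Σ αᵢΔT Lᵢ = 17.3×10⁻⁶×170×900 + 18.6×10⁻⁶×170×200 = 3.279 mm.
The walls prevent any net length change, so an axial force P (same in every segment) develops. Compatibility: P · Σ Lᵢ/(AᵢEᵢ) = δ_free.
Σ Lᵢ/(AᵢEᵢ) = 900/(1875×118×10³) + 200/(2300×114×10³) = 4.831×10⁻⁶ mm/N.
So P = 3.279 / 4.831×10⁻⁶ = 678.9 kN, compressive.
σ_{copper} = P / A = 678900 / 1875 = 362.1 MPa.

σ ≈ 362 MPa (compressive)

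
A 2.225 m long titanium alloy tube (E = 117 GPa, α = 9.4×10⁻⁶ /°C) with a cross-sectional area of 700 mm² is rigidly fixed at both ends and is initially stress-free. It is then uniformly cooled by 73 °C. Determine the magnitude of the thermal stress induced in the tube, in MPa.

With length fixed, the mechanical strain must cancel the thermal strain αΔT = 9.4×10⁻⁶ × 73 = 686.2×10⁻⁶.
The stress required to suppress this strain is σ = Eε = 117×10³ × 686.2×10⁻⁶ = 80.29 MPa, tensile since the tube is trying to contract.

σ ≈ 80.3 MPa (tensile)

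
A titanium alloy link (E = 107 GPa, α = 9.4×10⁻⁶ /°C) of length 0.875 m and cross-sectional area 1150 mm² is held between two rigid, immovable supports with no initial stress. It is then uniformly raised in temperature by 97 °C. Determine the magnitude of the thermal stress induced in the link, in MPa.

With length fixed, the mechanical strain must cancel the thermal strain αΔT = 9.4×10⁻⁶ × 97 = 911.8×10⁻⁶.
σ = EαΔT = 107×10³ × 9.4×10⁻⁶ × 97 = 97.56 MPa (compressive; the link is trying to expand).

σ ≈ 97.6 MPa (compressive)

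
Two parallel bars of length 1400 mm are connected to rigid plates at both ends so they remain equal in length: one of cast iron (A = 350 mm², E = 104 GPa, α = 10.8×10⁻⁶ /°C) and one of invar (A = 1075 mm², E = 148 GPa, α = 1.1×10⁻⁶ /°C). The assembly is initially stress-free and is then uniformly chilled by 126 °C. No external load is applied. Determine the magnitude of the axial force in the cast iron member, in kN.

Equilibrium of a rigid end plate with no external load gives equal and opposite internal forces ±P in the two members. Since α_{cast iron} > α_{invar}, cooling drives the cast iron into tension and the invar into compression.
Compatibility of the two members (thermal + elastic change equal): (α₁ − α₂)ΔT = P·[1/(A₁E₁) + 1/(A₂E₂)].
|α₁ − α₂|·ΔT = 9.7×10⁻⁶ × 126 = 0.001222.
1/(A₁E₁) + 1/(A₂E₂) = 1/(350×104×10³) + 1/(1075×148×10³) = 3.376×10⁻⁸ N⁻¹.
So P = 0.001222 / 3.376×10⁻⁸ = 36.2 kN.

P ≈ 36.2 kN (tensile in the cast iron)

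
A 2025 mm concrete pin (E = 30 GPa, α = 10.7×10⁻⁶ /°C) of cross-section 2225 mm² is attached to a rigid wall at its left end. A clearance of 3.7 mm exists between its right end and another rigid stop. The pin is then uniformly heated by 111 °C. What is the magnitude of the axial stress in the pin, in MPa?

Free thermal elongation = αΔT L = 10.7×10⁻⁶ × 111 × 2025 = 2.405 mm.
Since δ_free = 2.41 mm is less than the 3.7 mm gap, the pin never touches the wall. No axial force develops.

σ ≈ 0 MPa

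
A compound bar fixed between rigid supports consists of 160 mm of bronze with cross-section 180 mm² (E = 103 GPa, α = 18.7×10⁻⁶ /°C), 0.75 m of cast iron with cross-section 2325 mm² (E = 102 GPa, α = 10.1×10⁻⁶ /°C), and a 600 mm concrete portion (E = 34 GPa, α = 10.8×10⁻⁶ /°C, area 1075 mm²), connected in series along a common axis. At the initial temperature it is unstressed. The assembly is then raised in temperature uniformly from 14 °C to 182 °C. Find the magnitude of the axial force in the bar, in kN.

P ≈ 102 kN (compressive)

Free thermal expansion of the whole bar: Σ αᵢΔT Lᵢ = 18.7×10⁻⁶×168×160 + 10.1×10⁻⁶×168×750 + 10.8×10⁻⁶×168×600 = 2.864 mm.
Since the ends are fixed, an axial force P builds up, equal in every segment, with P · Σ Lᵢ/(AᵢEᵢ) = δ_free.
The series flexibility is Σ Lᵢ/(AᵢEᵢ) = 160/(180×103×10³) + 750/(2325×102×10³) + 600/(1075×34×10³) = 2.821×10⁻⁵ mm/N.
Hence P = δ_free / Σ(L/AE) = 2.864/2.821×10⁻⁵ = 101.5 kN (compressive).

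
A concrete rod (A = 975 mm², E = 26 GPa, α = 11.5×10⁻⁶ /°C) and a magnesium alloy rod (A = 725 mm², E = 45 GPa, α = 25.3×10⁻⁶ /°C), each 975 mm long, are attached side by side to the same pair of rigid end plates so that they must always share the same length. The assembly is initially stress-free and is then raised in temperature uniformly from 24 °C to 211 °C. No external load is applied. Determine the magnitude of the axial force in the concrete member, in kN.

Equilibrium of a rigid end plate with no external load gives equal and opposite internal forces ±P in the two members. Since α_{magnesium alloy} > α_{concrete}, heating drives the magnesium alloy into compression and the concrete into tension.
Equating the net (thermal + elastic) strains gives |α₁ − α₂|·ΔT = P·[1/(A₁E₁) + 1/(A₂E₂)].
|α₁ − α₂|·ΔT = 13.8×10⁻⁶ × 187 = 0.002581.
1/(A₁E₁) + 1/(A₂E₂) = 1/(975×26×10³) + 1/(725×45×10³) = 7.01×10⁻⁸ N⁻¹.
So P = 0.002581 / 7.01×10⁻⁸ = 36.81 kN.

P ≈ 36.8 kN (tensile in the concrete)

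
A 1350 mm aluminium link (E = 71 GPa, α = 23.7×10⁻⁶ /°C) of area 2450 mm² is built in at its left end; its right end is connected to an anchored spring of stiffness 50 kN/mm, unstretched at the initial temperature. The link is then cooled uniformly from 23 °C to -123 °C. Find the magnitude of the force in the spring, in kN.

P ≈ 168 kN

The unrestrained thermal change is αΔT L = 23.7×10⁻⁶ × 146 × 1350 = 4.671 mm.
Let P be the tensile force in the spring. The link extends elastically by PL/(AE) and the spring stretches by P/k; together these equal δ_free.
So P = δ_free / [L/(AE) + 1/k] = 4.671 / [ 1350/(2450×71×10³) + 1/(50×10³) ].
P = 4.671 / 2.776×10⁻⁵ = 168300 N.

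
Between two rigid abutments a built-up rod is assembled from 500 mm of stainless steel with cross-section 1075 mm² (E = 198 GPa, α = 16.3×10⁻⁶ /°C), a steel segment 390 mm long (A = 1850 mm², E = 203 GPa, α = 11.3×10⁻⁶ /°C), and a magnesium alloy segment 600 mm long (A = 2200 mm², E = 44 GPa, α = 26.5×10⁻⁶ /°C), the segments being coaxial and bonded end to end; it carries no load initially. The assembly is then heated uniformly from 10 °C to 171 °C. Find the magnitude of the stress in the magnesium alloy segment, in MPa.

σ ≈ 217 MPa (compressive)

If the supports were absent, the total length change would be Σ αᵢΔT Lᵢ = 16.3×10⁻⁶×161×500 + 11.3×10⁻⁶×161×390 + 26.5×10⁻⁶×161×600 = 4.582 mm.
The walls prevent any net length change, so an axial force P (same in every segment) develops. Compatibility: P · Σ Lᵢ/(AᵢEᵢ) = δ_free.
Σ Lᵢ/(AᵢEᵢ) = 500/(1075×198×10³) + 390/(1850×203×10³) + 600/(2200×44×10³) = 9.586×10⁻⁶ mm/N.
So P = 4.582 / 9.586×10⁻⁶ = 477.9 kN, compressive.
σ_{magnesium alloy} = P / A = 477900 / 2200 = 217.2 MPa.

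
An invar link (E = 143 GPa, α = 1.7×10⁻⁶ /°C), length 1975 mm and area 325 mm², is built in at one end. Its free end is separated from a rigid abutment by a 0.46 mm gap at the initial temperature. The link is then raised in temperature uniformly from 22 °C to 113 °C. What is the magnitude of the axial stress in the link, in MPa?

If the wall were absent the link would grow by αΔT L = 1.7×10⁻⁶ × 91 × 1975 = 0.3055 mm.
This is smaller than the 0.46 mm clearance, so the link expands freely without reaching the stop — the stress is zero.

σ ≈ 0 MPa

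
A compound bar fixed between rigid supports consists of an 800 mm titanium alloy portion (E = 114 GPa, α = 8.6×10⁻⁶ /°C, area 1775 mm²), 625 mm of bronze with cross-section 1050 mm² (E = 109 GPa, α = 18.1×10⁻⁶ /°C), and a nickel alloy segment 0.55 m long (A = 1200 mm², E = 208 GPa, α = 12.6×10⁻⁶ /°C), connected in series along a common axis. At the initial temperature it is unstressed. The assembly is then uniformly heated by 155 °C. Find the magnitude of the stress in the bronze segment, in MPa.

σ ≈ 319 MPa (compressive)

If the supports were absent, the total length change would be Σ αᵢΔT Lᵢ = 8.6×10⁻⁶×155×800 + 18.1×10⁻⁶×155×625 + 12.6×10⁻⁶×155×550 = 3.894 mm.
The rigid supports impose zero overall length change; the single axial force P common to all segments must satisfy P Σ Lᵢ/(AᵢEᵢ) = δ_free.
The series flexibility is Σ Lᵢ/(AᵢEᵢ) = 800/(1775×114×10³) + 625/(1050×109×10³) + 550/(1200×208×10³) = 1.162×10⁻⁵ mm/N.
So P = 3.894 / 1.162×10⁻⁵ = 335.2 kN, compressive.
σ_{bronze} = P / A = 335200 / 1050 = 319.2 MPa.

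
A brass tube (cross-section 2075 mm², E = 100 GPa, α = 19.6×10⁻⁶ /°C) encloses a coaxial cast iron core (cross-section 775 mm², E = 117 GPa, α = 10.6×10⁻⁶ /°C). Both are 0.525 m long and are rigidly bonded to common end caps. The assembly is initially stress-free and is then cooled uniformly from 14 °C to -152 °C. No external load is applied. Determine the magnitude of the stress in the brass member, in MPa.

σ ≈ 45.4 MPa (tensile)

The brass has the larger α, so on cooling it would change length more than the cast iron if both were free. The rigid plates force a common final length, so the brass is put into tension and the cast iron into compression, with equal and opposite forces P (no external load).
Setting the final lengths equal and cancelling L: (α₁ − α₂)ΔT = P/(A₁E₁) + P/(A₂E₂).
|α₁ − α₂|·ΔT = 9×10⁻⁶ × 166 = 0.001494.
1/(A₁E₁) + 1/(A₂E₂) = 1/(2075×100×10³) + 1/(775×117×10³) = 1.585×10⁻⁸ N⁻¹.
P = 0.001494 / 1.585×10⁻⁸ = 94270 N = 94.27 kN.
σ_{brass} = P/A₁ = 94270/2075 = 45.43 MPa, tensile.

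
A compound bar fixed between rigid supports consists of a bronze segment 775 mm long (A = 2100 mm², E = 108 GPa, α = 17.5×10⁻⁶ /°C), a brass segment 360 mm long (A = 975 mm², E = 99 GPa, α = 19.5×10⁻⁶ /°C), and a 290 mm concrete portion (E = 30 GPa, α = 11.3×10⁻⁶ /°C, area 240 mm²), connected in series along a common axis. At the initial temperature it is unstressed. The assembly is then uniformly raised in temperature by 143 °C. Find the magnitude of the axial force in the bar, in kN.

P ≈ 71.9 kN (compressive)

If the supports were absent, the total length change would be Σ αᵢΔT Lᵢ = 17.5×10⁻⁶×143×775 + 19.5×10⁻⁶×143×360 + 11.3×10⁻⁶×143×290 = 3.412 mm.
Since the ends are fixed, an axial force P builds up, equal in every segment, with P · Σ Lᵢ/(AᵢEᵢ) = δ_free.
Σ Lᵢ/(AᵢEᵢ) = 775/(2100×108×10³) + 360/(975×99×10³) + 290/(240×30×10³) = 4.742×10⁻⁵ mm/N.
So P = 3.412 / 4.742×10⁻⁵ = 71.94 kN, compressive.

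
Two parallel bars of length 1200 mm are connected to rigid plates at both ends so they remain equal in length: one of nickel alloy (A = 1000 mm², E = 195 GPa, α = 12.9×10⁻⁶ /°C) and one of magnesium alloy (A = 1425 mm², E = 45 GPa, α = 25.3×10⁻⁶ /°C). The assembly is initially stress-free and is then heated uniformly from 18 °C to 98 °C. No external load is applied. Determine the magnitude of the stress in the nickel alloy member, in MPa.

σ ≈ 47.9 MPa (tensile)

The magnesium alloy has the larger α, so on heating it would change length more than the nickel alloy if both were free. The rigid plates force a common final length, so the magnesium alloy is put into compression and the nickel alloy into tension, with equal and opposite forces P (no external load).
Setting the final lengths equal and cancelling L: (α₁ − α₂)ΔT = P/(A₁E₁) + P/(A₂E₂).
|α₁ − α₂|·ΔT = 12.4×10⁻⁶ × 80 = 0.000992.
1/(A₁E₁) + 1/(A₂E₂) = 1/(1000×195×10³) + 1/(1425×45×10³) = 2.072×10⁻⁸ N⁻¹.
P = 0.000992 / 2.072×10⁻⁸ = 47870 N = 47.87 kN.
σ_{nickel alloy} = P/A₁ = 47870/1000 = 47.87 MPa, tensile.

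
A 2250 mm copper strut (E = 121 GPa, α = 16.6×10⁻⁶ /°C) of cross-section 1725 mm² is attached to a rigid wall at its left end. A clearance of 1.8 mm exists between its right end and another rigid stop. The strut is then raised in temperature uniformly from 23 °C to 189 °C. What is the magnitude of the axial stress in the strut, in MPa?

If the wall were absent the strut would grow by αΔT L = 16.6×10⁻⁶ × 166 × 2250 = 6.2 mm.
This exceeds the 1.8 mm gap, so the wall pushes back. The portion of expansion that must be recovered elastically is δ_free − gap = 6.2 − 1.8 = 4.4 mm.
Compatibility: PL/(AE) = 4.4 mm, so σ = P/A = E × (4.4/2250) = 236.6 MPa.

σ ≈ 237 MPa (compressive)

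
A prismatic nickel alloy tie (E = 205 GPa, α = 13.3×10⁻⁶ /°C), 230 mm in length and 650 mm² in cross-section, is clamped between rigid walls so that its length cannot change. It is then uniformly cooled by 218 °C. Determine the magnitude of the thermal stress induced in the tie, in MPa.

σ ≈ 594 MPa (tensile)

The supports are rigid, so the total axial strain is zero. The restrained thermal strain is ε = αΔT = 13.3×10⁻⁶ × 218 = 2899.4×10⁻⁶.
Hence σ = E·αΔT = 205×10³ × 2899.4×10⁻⁶ = 594.4 MPa, tensile.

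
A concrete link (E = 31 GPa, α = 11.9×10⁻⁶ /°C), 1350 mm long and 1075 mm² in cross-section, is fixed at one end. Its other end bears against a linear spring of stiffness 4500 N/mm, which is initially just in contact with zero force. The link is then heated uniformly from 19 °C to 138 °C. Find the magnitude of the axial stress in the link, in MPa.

Free thermal expansion: δ_free = αΔT L = 11.9×10⁻⁶ × 119 × 1350 = 1.912 mm.
With a force P in the spring, the elastic change of the link is PL/(AE) and that of the spring is P/k; compatibility requires their sum to equal δ_free.
So P = δ_free / [L/(AE) + 1/k] = 1.912 / [ 1350/(1075×31×10³) + 1/(4500) ].
P = 1.912 / 0.0002627 = 7276 N.
σ = P/A = 7276/1075 = 6.769 MPa.

σ ≈ 6.77 MPa (compressive)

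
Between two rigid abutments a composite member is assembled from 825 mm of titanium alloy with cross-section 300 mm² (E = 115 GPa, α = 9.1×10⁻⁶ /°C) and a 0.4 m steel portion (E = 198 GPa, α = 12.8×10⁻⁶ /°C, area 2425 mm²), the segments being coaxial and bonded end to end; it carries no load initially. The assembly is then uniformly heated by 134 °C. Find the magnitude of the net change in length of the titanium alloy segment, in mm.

|ΔL| ≈ 0.629 mm

With the walls removed the bar would change length by δ_free = Σ αᵢΔT Lᵢ = 9.1×10⁻⁶×134×825 + 12.8×10⁻⁶×134×400 = 1.692 mm.
Since the ends are fixed, an axial force P builds up, equal in every segment, with P · Σ Lᵢ/(AᵢEᵢ) = δ_free.
The series flexibility is Σ Lᵢ/(AᵢEᵢ) = 825/(300×115×10³) + 400/(2425×198×10³) = 2.475×10⁻⁵ mm/N.
So P = 1.692 / 2.475×10⁻⁵ = 68.38 kN, compressive.
For the titanium alloy segment, free thermal change = 9.1×10⁻⁶×134×825 = 1.006 mm and elastic change from P = 68380×825/(300×115×10³) = 1.635 mm; these oppose, so the net change is 0.629 mm (segment shortens).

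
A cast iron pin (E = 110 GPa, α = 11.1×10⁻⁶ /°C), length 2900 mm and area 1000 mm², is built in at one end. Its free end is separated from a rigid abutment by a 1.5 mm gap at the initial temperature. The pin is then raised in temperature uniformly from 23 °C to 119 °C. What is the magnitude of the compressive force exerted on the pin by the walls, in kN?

P ≈ 60.3 kN

Free thermal elongation = αΔT L = 11.1×10⁻⁶ × 96 × 2900 = 3.09 mm.
The gap closes (δ_free > 1.5 mm) and the wall then resists a further 3.09 − 1.5 = 1.59 mm of expansion.
So σ = E(δ_free − g)/L = 110×10³ × 1.59/2900 = 60.32 MPa.
P = σA = 60.32 × 1000 = 60.32 kN.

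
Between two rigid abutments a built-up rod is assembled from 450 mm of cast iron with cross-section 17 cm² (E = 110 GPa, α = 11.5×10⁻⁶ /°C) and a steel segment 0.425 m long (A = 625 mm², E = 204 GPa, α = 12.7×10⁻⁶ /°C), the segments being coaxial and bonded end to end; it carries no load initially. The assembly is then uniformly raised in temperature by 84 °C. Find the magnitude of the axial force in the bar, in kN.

Free thermal expansion of the whole bar: Σ αᵢΔT Lᵢ = 11.5×10⁻⁶×84×450 + 12.7×10⁻⁶×84×425 = 0.8881 mm.
The walls prevent any net length change, so an axial force P (same in every segment) develops. Compatibility: P · Σ Lᵢ/(AᵢEᵢ) = δ_free.
The series flexibility is Σ Lᵢ/(AᵢEᵢ) = 450/(1700×110×10³) + 425/(625×204×10³) = 5.74×10⁻⁶ mm/N.
P = 0.8881 / 5.74×10⁻⁶ = 154700 N = 154.7 kN, compressive.

P ≈ 155 kN (compressive)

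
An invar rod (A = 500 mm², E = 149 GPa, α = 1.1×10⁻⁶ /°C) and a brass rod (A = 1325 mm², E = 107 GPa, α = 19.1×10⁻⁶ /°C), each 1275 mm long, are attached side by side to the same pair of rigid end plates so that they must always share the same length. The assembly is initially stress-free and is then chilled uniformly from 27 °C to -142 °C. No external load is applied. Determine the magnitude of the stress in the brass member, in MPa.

Both members must finish at the same length. With the larger α, the brass tends to over-contract; the plates restrain it, putting the brass in tension and the invar in compression. With no external load the two internal forces are equal and opposite, magnitude P.
Setting the final lengths equal and cancelling L: (α₁ − α₂)ΔT = P/(A₁E₁) + P/(A₂E₂).
|α₁ − α₂|·ΔT = 18×10⁻⁶ × 169 = 0.003042.
1/(A₁E₁) + 1/(A₂E₂) = 1/(500×149×10³) + 1/(1325×107×10³) = 2.048×10⁻⁸ N⁻¹.
So P = 0.003042 / 2.048×10⁻⁸ = 148.6 kN.
σ_{brass} = P/A₂ = 148600/1325 = 112.1 MPa, tensile.

σ ≈ 112 MPa (tensile)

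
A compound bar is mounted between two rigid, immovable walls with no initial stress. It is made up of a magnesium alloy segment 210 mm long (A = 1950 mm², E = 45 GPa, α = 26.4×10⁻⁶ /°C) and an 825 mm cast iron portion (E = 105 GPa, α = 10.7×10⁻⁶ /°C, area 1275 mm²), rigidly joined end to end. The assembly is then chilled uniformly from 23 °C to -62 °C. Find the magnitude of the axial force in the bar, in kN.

If the supports were absent, the total length change would be Σ αᵢΔT Lᵢ = 26.4×10⁻⁶×85×210 + 10.7×10⁻⁶×85×825 = 1.222 mm.
Since the ends are fixed, an axial force P builds up, equal in every segment, with P · Σ Lᵢ/(AᵢEᵢ) = δ_free.
The series flexibility is Σ Lᵢ/(AᵢEᵢ) = 210/(1950×45×10³) + 825/(1275×105×10³) = 8.556×10⁻⁶ mm/N.
So P = 1.222 / 8.556×10⁻⁶ = 142.8 kN, tensile.

P ≈ 143 kN (tensile)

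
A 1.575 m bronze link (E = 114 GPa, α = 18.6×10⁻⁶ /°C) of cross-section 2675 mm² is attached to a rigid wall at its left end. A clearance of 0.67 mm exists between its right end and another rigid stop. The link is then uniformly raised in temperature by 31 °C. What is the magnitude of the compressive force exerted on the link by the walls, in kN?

P ≈ 46.1 kN

Unrestrained expansion: δ_free = αΔT L = 18.6×10⁻⁶ × 31 × 1575 = 0.9081 mm.
The gap closes (δ_free > 0.67 mm) and the wall then resists a further 0.9081 − 0.67 = 0.2381 mm of expansion.
That suppressed elongation corresponds to σ = E·Δ/L = 114×10³ × 0.2381/1575 = 17.24 MPa.
Force on the wall = σA = 17.24 × 2675 mm² = 46.11 kN.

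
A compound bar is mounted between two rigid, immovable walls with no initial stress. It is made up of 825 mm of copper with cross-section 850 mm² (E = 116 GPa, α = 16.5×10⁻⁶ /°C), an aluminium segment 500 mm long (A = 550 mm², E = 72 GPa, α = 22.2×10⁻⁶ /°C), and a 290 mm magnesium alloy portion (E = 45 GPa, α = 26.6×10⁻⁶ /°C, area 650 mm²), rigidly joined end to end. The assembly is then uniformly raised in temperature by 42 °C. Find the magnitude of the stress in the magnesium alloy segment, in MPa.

σ ≈ 67.8 MPa (compressive)

Free thermal expansion of the whole bar: Σ αᵢΔT Lᵢ = 16.5×10⁻⁶×42×825 + 22.2×10⁻⁶×42×500 + 26.6×10⁻⁶×42×290 = 1.362 mm.
The walls prevent any net length change, so an axial force P (same in every segment) develops. Compatibility: P · Σ Lᵢ/(AᵢEᵢ) = δ_free.
Σ Lᵢ/(AᵢEᵢ) = 825/(850×116×10³) + 500/(550×72×10³) + 290/(650×45×10³) = 3.091×10⁻⁵ mm/N.
P = 1.362 / 3.091×10⁻⁵ = 44060 N = 44.06 kN, compressive.
σ_{magnesium alloy} = P / A = 44060 / 650 = 67.79 MPa.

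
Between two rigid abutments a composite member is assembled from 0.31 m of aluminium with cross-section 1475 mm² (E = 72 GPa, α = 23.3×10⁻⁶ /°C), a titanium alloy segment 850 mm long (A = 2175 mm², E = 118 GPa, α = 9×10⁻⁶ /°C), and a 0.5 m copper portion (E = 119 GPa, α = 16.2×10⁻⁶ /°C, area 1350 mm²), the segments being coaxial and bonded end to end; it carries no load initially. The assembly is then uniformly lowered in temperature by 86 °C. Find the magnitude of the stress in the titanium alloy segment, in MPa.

If the supports were absent, the total length change would be Σ αᵢΔT Lᵢ = 23.3×10⁻⁶×86×310 + 9×10⁻⁶×86×850 + 16.2×10⁻⁶×86×500 = 1.976 mm.
The walls prevent any net length change, so an axial force P (same in every segment) develops. Compatibility: P · Σ Lᵢ/(AᵢEᵢ) = δ_free.
The series flexibility is Σ Lᵢ/(AᵢEᵢ) = 310/(1475×72×10³) + 850/(2175×118×10³) + 500/(1350×119×10³) = 9.343×10⁻⁶ mm/N.
So P = 1.976 / 9.343×10⁻⁶ = 211.5 kN, tensile.
σ_{titanium alloy} = P / A = 211500 / 2175 = 97.22 MPa.

σ ≈ 97.2 MPa (tensile)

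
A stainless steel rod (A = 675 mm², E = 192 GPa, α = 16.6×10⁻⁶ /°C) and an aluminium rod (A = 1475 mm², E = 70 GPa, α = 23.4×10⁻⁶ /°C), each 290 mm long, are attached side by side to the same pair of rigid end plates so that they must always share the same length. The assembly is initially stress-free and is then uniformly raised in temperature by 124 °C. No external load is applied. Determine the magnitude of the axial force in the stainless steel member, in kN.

The aluminium has the larger α, so on heating it would change length more than the stainless steel if both were free. The rigid plates force a common final length, so the aluminium is put into compression and the stainless steel into tension, with equal and opposite forces P (no external load).
Setting the final lengths equal and cancelling L: (α₁ − α₂)ΔT = P/(A₁E₁) + P/(A₂E₂).
|α₁ − α₂|·ΔT = 6.8×10⁻⁶ × 124 = 0.0008432.
1/(A₁E₁) + 1/(A₂E₂) = 1/(675×192×10³) + 1/(1475×70×10³) = 1.74×10⁻⁸ N⁻¹.
So P = 0.0008432 / 1.74×10⁻⁸ = 48.46 kN.

P ≈ 48.5 kN (tensile in the stainless steel)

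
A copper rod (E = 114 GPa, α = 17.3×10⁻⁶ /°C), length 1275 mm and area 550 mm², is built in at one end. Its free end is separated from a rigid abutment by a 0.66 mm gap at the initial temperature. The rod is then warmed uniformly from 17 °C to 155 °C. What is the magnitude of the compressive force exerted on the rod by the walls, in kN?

If the wall were absent the rod would grow by αΔT L = 17.3×10⁻⁶ × 138 × 1275 = 3.044 mm.
This exceeds the 0.66 mm gap, so the wall pushes back. The portion of expansion that must be recovered elastically is δ_free − gap = 3.044 − 0.66 = 2.384 mm.
So σ = E(δ_free − g)/L = 114×10³ × 2.384/1275 = 213.2 MPa.
Force on the wall = σA = 213.2 × 550 mm² = 117.2 kN.

P ≈ 117 kN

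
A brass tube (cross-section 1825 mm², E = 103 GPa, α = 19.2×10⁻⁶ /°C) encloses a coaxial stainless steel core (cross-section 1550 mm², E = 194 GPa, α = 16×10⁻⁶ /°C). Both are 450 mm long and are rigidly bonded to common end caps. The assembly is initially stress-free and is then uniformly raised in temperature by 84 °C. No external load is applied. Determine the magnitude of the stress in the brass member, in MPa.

σ ≈ 17 MPa (compressive)

Equilibrium of a rigid end plate with no external load gives equal and opposite internal forces ±P in the two members. Since α_{brass} > α_{stainless steel}, heating drives the brass into compression and the stainless steel into tension.
Equating the net (thermal + elastic) strains gives |α₁ − α₂|·ΔT = P·[1/(A₁E₁) + 1/(A₂E₂)].
|α₁ − α₂|·ΔT = 3.2×10⁻⁶ × 84 = 0.0002688.
1/(A₁E₁) + 1/(A₂E₂) = 1/(1825×103×10³) + 1/(1550×194×10³) = 8.645×10⁻⁹ N⁻¹.
P = 0.0002688 / 8.645×10⁻⁹ = 31090 N = 31.09 kN.
σ_{brass} = P/A₁ = 31090/1825 = 17.04 MPa, compressive.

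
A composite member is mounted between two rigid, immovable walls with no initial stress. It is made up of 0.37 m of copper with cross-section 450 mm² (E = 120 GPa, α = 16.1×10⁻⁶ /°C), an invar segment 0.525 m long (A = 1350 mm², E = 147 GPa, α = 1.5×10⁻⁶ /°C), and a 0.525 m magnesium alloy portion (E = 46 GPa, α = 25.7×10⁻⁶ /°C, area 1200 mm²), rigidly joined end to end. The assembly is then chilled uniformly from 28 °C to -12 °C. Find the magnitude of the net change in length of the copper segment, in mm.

|ΔL| ≈ 0.0535 mm

With the walls removed the bar would change length by δ_free = Σ αᵢΔT Lᵢ = 16.1×10⁻⁶×40×370 + 1.5×10⁻⁶×40×525 + 25.7×10⁻⁶×40×525 = 0.8095 mm.
The walls prevent any net length change, so an axial force P (same in every segment) develops. Compatibility: P · Σ Lᵢ/(AᵢEᵢ) = δ_free.
Σ Lᵢ/(AᵢEᵢ) = 370/(450×120×10³) + 525/(1350×147×10³) + 525/(1200×46×10³) = 1.901×10⁻⁵ mm/N.
Hence P = δ_free / Σ(L/AE) = 0.8095/1.901×10⁻⁵ = 42.59 kN (tensile).
For the copper segment, free thermal change = 16.1×10⁻⁶×40×370 = 0.2383 mm and elastic change from P = 42590×370/(450×120×10³) = 0.2918 mm; these oppose, so the net change is 0.0535 mm (segment lengthens).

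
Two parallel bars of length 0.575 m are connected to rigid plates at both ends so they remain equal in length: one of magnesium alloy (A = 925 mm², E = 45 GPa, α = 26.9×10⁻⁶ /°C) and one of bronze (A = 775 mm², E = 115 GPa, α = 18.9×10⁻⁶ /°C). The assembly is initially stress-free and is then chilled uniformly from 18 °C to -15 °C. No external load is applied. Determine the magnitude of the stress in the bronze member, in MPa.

σ ≈ 9.67 MPa (compressive)

The magnesium alloy has the larger α, so on cooling it would change length more than the bronze if both were free. The rigid plates force a common final length, so the magnesium alloy is put into tension and the bronze into compression, with equal and opposite forces P (no external load).
Equating the net (thermal + elastic) strains gives |α₁ − α₂|·ΔT = P·[1/(A₁E₁) + 1/(A₂E₂)].
|α₁ − α₂|·ΔT = 8×10⁻⁶ × 33 = 0.000264.
1/(A₁E₁) + 1/(A₂E₂) = 1/(925×45×10³) + 1/(775×115×10³) = 3.524×10⁻⁸ N⁻¹.
P = 0.000264 / 3.524×10⁻⁸ = 7491 N = 7.491 kN.
σ_{bronze} = P/A₂ = 7491/775 = 9.665 MPa, compressive.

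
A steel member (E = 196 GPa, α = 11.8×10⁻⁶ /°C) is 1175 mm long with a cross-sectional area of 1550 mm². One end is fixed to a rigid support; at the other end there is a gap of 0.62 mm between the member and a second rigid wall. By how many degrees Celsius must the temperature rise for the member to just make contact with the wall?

ΔT ≈ 44.7 °C

Contact occurs when the free expansion equals the gap: αΔT L = 0.62 mm.
So ΔT = g/(αL) = 0.62/(11.8×10⁻⁶ × 1175) = 44.72 °C.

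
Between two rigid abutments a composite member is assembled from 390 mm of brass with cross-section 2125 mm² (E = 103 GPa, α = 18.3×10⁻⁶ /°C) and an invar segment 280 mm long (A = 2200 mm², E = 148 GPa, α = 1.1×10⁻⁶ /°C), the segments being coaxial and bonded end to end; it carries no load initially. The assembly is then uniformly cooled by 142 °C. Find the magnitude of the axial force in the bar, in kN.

P ≈ 400 kN (tensile)

Free thermal contraction of the whole bar: Σ αᵢΔT Lᵢ = 18.3×10⁻⁶×142×390 + 1.1×10⁻⁶×142×280 = 1.057 mm.
The walls prevent any net length change, so an axial force P (same in every segment) develops. Compatibility: P · Σ Lᵢ/(AᵢEᵢ) = δ_free.
The series flexibility is Σ Lᵢ/(AᵢEᵢ) = 390/(2125×103×10³) + 280/(2200×148×10³) = 2.642×10⁻⁶ mm/N.
Hence P = δ_free / Σ(L/AE) = 1.057/2.642×10⁻⁶ = 400.2 kN (tensile).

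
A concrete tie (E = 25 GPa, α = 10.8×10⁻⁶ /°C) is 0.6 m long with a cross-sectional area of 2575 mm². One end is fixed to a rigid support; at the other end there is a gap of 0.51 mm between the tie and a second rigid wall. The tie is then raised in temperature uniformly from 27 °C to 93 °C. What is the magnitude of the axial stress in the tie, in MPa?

Unrestrained expansion: δ_free = αΔT L = 10.8×10⁻⁶ × 66 × 600 = 0.4277 mm.
Since δ_free = 0.428 mm is less than the 0.51 mm gap, the tie never touches the wall. No axial force develops.

σ ≈ 0 MPa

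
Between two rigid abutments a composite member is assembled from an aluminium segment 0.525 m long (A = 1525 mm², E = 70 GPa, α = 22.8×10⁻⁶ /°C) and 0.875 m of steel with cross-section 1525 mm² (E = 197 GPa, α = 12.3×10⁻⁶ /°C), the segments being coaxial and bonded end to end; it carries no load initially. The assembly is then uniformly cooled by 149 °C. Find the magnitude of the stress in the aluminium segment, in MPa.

σ ≈ 284 MPa (tensile)

If the supports were absent, the total length change would be Σ αᵢΔT Lᵢ = 22.8×10⁻⁶×149×525 + 12.3×10⁻⁶×149×875 = 3.387 mm.
The walls prevent any net length change, so an axial force P (same in every segment) develops. Compatibility: P · Σ Lᵢ/(AᵢEᵢ) = δ_free.
Σ Lᵢ/(AᵢEᵢ) = 525/(1525×70×10³) + 875/(1525×197×10³) = 7.831×10⁻⁶ mm/N.
Hence P = δ_free / Σ(L/AE) = 3.387/7.831×10⁻⁶ = 432.6 kN (tensile).
σ_{aluminium} = P / A = 432600 / 1525 = 283.6 MPa.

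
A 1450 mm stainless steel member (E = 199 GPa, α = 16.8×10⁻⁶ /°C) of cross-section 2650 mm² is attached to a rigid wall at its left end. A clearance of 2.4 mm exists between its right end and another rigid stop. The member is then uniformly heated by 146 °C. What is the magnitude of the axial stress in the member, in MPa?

Free thermal elongation = αΔT L = 16.8×10⁻⁶ × 146 × 1450 = 3.557 mm.
This exceeds the 2.4 mm gap, so the wall pushes back. The portion of expansion that must be recovered elastically is δ_free − gap = 3.557 − 2.4 = 1.157 mm.
So σ = E(δ_free − g)/L = 199×10³ × 1.157/1450 = 158.7 MPa.

σ ≈ 159 MPa (compressive)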